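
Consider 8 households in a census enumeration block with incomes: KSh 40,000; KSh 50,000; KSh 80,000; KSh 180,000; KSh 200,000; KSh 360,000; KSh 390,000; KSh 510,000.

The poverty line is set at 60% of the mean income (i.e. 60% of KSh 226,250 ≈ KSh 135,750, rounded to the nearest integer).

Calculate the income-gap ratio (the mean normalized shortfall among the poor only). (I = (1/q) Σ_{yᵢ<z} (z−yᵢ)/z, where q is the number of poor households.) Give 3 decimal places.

Poor units: KSh 40,000, KSh 50,000, KSh 80,000 (q = 3 of N = 8).
Relative gaps: 0.7053, 0.6317, 0.4107; sum = 1.747698.
I averages over the q = 3 poor units only: 1.747698 / 3 = 0.583.

0.583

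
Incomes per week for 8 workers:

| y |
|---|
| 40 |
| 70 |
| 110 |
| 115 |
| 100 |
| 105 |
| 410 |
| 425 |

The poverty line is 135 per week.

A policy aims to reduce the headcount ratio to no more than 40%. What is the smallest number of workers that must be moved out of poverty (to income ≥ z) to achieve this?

3

Currently q = 6 of N = 8 are below the line (H = 0.750).
A headcount ratio of at most 40% allows at most ⌊0.40 × 8⌋ = 3 poor workers.
So at least 6 − 3 = 3 must be lifted.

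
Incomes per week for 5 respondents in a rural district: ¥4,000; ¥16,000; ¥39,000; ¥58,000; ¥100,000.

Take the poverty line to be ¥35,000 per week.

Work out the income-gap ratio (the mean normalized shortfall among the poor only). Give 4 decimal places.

Poor units: ¥4,000, ¥16,000 (q = 2 of N = 5).
Shortfall ratios (z−y)/z: 0.8857, 0.5429; sum = 1.428571.
I averages over the q = 2 poor units only: 1.428571 / 2 = 0.7143.

0.7143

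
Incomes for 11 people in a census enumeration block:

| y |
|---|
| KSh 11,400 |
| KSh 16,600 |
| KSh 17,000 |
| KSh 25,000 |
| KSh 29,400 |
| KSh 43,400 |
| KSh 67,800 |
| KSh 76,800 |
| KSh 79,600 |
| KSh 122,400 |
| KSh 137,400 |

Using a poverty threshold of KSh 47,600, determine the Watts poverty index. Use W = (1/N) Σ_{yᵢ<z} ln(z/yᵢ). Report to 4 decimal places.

Below the line: KSh 11,400, KSh 16,600, KSh 17,000, KSh 25,000, KSh 29,400, KSh 43,400 (q = 6 of N = 11).
Log shortfalls: ln(47600/11400) = 1.4292; ln(47600/16600) = 1.0534; ln(47600/17000) = 1.0296; ln(47600/25000) = 0.6440; ln(47600/29400) = 0.4818; ln(47600/43400) = 0.0924.
W = 4.730437 / 11 = 0.4300.

0.4300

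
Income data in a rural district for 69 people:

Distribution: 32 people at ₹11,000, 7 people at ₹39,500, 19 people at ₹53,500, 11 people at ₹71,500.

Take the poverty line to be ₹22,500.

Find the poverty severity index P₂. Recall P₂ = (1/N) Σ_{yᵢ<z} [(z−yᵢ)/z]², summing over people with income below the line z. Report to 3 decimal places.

Poor units: 32×₹11,000 (q = 32 of N = 69).
Gap ratios (z−y)/z: (22500−11000)/22500 = 0.5111 (×32).
Squared: 0.2612 (×32).
Sum = 8.359506; P₂ = 8.359506 / 69 = 0.121.

0.121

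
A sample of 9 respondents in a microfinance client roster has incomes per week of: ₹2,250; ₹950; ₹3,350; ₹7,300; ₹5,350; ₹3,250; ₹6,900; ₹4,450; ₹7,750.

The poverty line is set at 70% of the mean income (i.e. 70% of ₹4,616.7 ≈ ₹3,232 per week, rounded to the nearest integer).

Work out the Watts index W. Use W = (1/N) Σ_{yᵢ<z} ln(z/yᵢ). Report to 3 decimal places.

Incomes under z: ₹950, ₹2,250 (q = 2 of N = 9).
Log shortfalls: ln(3232/950) = 1.2244; ln(3232/2250) = 0.3622.
W = 1.586565 / 9 = 0.176.

0.176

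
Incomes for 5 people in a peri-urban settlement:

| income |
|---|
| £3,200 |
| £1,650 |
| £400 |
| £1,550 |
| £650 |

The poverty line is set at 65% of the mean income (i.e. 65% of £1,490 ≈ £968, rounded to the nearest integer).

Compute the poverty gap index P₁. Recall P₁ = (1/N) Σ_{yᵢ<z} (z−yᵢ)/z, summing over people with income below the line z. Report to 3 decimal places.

0.183

Poor units: £400, £650 (q = 2 of N = 5).
Relative gaps: (968−400)/968 = 0.5868; (968−650)/968 = 0.3285.
Sum of shortfalls = 0.915289; P₁ averages over all N: 0.915289 / 5 = 0.183.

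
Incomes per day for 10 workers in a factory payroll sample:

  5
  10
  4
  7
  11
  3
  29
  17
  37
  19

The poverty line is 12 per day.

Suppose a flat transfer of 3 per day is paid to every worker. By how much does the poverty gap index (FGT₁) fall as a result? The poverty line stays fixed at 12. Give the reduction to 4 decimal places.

Before: below the line — 3, 4, 5, 7, 10, 11; poverty gap index (FGT₁) = 0.266667.
After the 3 transfer: below the line — 6, 7, 8, 10; poverty gap index (FGT₁) = 0.141667.
Reduction = 0.266667 − 0.141667 = 0.1250.

0.1250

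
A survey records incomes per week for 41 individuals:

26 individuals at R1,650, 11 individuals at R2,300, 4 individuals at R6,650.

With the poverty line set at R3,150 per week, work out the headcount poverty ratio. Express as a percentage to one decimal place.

90.2%

37 of the 41 individuals have income below R3,150.
H = 37/41 = 90.2%.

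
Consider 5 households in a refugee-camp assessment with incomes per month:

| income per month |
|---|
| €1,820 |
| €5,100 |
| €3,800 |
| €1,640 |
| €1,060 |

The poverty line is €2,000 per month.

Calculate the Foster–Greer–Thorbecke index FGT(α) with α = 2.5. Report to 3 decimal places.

Below z: €1,060, €1,640, €1,820 (q = 3 of N = 5).
Relative gaps: (2000−1060)/2000 = 0.4700; (2000−1640)/2000 = 0.1800; (2000−1820)/2000 = 0.0900.
Raised to α = 2.5: 0.15144; 0.01375; 0.00243.
Sum = 0.167618; FGT(2.5) = 0.167618 / 5 = 0.034.

0.034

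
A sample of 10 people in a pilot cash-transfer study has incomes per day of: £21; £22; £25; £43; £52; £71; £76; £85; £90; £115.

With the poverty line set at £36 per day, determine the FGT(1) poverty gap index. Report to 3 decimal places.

0.111

Poor units: £21, £22, £25 (q = 3 of N = 10).
Normalized shortfalls: (36−21)/36 = 0.4167; (36−22)/36 = 0.3889; (36−25)/36 = 0.3056.
Σ = 1.111111. Dividing by the full population N = 10 gives P₁ = 0.111.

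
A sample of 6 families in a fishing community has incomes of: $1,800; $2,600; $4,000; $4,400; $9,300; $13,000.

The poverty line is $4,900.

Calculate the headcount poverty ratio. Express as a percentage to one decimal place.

4 of the 6 families have income below $4,900.
H = 4/6 = 66.7%.

66.7%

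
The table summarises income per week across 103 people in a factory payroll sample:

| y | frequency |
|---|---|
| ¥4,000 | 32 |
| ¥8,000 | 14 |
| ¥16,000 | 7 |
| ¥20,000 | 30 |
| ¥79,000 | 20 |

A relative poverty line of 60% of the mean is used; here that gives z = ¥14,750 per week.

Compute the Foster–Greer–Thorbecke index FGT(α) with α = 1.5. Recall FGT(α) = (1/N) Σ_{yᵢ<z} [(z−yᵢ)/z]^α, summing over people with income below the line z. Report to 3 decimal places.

0.235

Poor units: 32×¥4,000, 14×¥8,000 (q = 46 of N = 103).
Relative gaps: (14750−4000)/14750 = 0.7288 (×32); (14750−8000)/14750 = 0.4576 (×14).
Raised to α = 1.5: 0.62219 (×32); 0.30958 (×14).
Sum = 24.244223; FGT(1.5) = 24.244223 / 103 = 0.235.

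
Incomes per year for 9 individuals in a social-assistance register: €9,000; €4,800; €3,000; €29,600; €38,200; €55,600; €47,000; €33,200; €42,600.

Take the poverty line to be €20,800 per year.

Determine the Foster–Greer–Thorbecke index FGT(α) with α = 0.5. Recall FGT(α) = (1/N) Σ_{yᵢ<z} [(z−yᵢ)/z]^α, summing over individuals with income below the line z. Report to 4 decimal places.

0.2839

Poor units: €3,000, €4,800, €9,000 (q = 3 of N = 9).
Relative gaps: (20800−3000)/20800 = 0.8558; (20800−4800)/20800 = 0.7692; (20800−9000)/20800 = 0.5673.
Raised to α = 0.5: 0.92508; 0.87706; 0.75320.
Sum = 2.555334; FGT(0.5) = 2.555334 / 9 = 0.2839.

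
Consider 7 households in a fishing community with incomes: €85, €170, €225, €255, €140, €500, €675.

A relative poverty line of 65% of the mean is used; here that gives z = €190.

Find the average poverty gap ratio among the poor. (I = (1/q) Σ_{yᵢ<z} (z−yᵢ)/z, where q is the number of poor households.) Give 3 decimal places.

Below the line: €85, €140, €170 (q = 3 of N = 7).
Relative gaps: 0.5526, 0.2632, 0.1053; sum = 0.921053.
The income-gap ratio divides by q (the poor only): 0.921053 / 3 = 0.307.

0.307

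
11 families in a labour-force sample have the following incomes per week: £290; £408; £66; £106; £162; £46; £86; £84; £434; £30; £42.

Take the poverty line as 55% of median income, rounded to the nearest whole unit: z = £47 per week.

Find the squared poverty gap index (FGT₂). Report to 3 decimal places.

Poor units: £30, £42, £46 (q = 3 of N = 11).
Shortfall ratios: (47−30)/47 = 0.3617; (47−42)/47 = 0.1064; (47−46)/47 = 0.0213.
Squared: 0.1308; 0.0113; 0.0005.
Sum = 0.142598; P₂ = 0.142598 / 11 = 0.013.

0.013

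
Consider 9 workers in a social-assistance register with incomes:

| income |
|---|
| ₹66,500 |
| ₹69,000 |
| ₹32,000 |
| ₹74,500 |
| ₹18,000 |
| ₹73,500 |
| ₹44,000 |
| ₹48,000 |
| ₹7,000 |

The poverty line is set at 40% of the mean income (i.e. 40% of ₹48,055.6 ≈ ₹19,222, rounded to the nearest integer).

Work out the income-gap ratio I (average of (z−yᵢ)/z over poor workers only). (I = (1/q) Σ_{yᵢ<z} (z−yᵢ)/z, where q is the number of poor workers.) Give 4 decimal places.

0.3497

Below z: ₹7,000, ₹18,000 (q = 2 of N = 9).
Shortfall ratios (z−y)/z: 0.6358, 0.0636; sum = 0.699407.
The income-gap ratio divides by q (the poor only): 0.699407 / 2 = 0.3497.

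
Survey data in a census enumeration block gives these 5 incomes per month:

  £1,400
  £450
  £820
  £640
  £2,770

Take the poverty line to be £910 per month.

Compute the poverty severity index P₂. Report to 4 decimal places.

Incomes under z: £450, £640, £820 (q = 3 of N = 5).
Shortfall ratios: (910−450)/910 = 0.5055; (910−640)/910 = 0.2967; (910−820)/910 = 0.0989.
Squared: 0.2555; 0.0880; 0.0098.
Sum = 0.353339; P₂ = 0.353339 / 5 = 0.0707.

0.0707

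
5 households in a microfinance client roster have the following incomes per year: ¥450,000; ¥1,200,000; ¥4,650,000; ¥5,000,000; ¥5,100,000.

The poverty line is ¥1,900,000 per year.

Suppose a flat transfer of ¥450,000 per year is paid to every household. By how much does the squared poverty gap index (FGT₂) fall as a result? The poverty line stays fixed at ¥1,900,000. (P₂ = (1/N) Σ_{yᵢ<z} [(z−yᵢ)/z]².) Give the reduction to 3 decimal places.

Before: below the line — ¥450,000, ¥1,200,000; squared poverty gap index (FGT₂) = 0.14363.
After the ¥450,000 transfer: below the line — ¥900,000, ¥1,650,000; squared poverty gap index (FGT₂) = 0.05886.
Reduction = 0.14363 − 0.05886 = 0.085.

0.085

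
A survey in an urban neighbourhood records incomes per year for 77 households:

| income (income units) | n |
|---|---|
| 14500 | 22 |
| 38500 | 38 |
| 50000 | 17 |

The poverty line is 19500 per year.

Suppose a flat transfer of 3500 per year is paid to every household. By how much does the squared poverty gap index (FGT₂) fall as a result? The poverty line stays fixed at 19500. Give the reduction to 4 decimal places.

0.0171

Before: below the line — 22×14500; squared poverty gap index (FGT₂) = 0.018785.
After the 3500 transfer: below the line — 22×18000; squared poverty gap index (FGT₂) = 0.001691.
Reduction = 0.018785 − 0.001691 = 0.0171.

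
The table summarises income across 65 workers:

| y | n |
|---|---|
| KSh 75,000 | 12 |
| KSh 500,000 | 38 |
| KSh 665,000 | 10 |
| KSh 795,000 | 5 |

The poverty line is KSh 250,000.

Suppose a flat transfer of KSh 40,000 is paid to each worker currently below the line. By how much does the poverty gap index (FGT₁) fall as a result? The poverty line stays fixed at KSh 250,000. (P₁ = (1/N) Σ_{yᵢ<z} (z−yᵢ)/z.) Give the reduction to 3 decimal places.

Before: below the line — 12×KSh 75,000; poverty gap index (FGT₁) = 0.12923.
After the KSh 40,000 transfer: below the line — 12×KSh 115,000; poverty gap index (FGT₁) = 0.09969.
Reduction = 0.12923 − 0.09969 = 0.030.

0.030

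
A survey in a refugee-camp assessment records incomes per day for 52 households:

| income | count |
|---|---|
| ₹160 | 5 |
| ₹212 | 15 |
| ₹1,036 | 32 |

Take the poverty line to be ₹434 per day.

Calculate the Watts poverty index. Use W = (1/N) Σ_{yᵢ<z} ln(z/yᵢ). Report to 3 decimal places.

Below z: 5×₹160, 15×₹212 (q = 20 of N = 52).
Log gaps: ln(434/160) = 0.9979 (×5); ln(434/212) = 0.7165 (×15).
W = 15.736227 / 52 = 0.303.

0.303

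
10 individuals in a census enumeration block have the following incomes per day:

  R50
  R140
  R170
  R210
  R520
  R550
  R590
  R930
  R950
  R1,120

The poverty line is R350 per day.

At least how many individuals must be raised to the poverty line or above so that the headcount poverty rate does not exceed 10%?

4 of the 10 individuals are poor, so H = 4/10 = 0.400.
A headcount ratio of at most 10% allows at most ⌊0.10 × 10⌋ = 1 poor individuals.
So at least 4 − 1 = 3 must be lifted.

3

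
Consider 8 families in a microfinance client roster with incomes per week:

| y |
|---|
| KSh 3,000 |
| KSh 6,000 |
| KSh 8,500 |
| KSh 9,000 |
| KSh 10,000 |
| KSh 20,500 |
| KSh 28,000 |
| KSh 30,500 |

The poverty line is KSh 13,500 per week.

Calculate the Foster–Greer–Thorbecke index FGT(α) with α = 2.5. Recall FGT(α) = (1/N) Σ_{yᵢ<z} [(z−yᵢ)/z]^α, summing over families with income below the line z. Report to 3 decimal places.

Below z: KSh 3,000, KSh 6,000, KSh 8,500, KSh 9,000, KSh 10,000 (q = 5 of N = 8).
Gap ratios (z−y)/z: (13500−3000)/13500 = 0.7778; (13500−6000)/13500 = 0.5556; (13500−8500)/13500 = 0.3704; (13500−9000)/13500 = 0.3333; (13500−10000)/13500 = 0.2593.
Raised to α = 2.5: 0.53351; 0.23005; 0.08348; 0.06415; 0.03422.
Sum = 0.945410; FGT(2.5) = 0.945410 / 8 = 0.118.

0.118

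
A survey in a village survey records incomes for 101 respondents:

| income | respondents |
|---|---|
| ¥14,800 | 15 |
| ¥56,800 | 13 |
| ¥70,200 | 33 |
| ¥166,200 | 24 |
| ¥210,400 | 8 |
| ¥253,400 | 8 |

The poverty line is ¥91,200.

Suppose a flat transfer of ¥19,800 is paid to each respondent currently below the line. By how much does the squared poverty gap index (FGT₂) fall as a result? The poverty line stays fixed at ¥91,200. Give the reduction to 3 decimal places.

Before: below the line — 15×¥14,800, 13×¥56,800, 33×¥70,200; squared poverty gap index (FGT₂) = 0.13986.
After the ¥19,800 transfer: below the line — 15×¥34,600, 13×¥76,600, 33×¥90,000; squared poverty gap index (FGT₂) = 0.06056.
Reduction = 0.13986 − 0.06056 = 0.079.

0.079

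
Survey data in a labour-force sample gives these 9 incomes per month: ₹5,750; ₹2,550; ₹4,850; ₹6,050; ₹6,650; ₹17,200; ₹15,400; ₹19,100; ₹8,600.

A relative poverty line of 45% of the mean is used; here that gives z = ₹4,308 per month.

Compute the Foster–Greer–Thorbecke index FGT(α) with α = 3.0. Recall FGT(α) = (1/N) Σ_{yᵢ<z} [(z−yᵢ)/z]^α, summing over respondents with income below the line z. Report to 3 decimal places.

Poor units: ₹2,550 (q = 1 of N = 9).
Relative gaps: (4308−2550)/4308 = 0.4081.
Raised to α = 3.0: 0.06796.
Sum = 0.067956; FGT(3.0) = 0.067956 / 9 = 0.008.

0.008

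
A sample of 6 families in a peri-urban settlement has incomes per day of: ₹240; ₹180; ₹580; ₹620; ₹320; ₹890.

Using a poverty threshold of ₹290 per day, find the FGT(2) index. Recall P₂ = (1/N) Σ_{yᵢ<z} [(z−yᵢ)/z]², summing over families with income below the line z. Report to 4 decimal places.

0.0289

Below the line: ₹180, ₹240 (q = 2 of N = 6).
Shortfall ratios: (290−180)/290 = 0.3793; (290−240)/290 = 0.1724.
Squared: 0.1439; 0.0297.
Sum = 0.173603; P₂ = 0.173603 / 6 = 0.0289.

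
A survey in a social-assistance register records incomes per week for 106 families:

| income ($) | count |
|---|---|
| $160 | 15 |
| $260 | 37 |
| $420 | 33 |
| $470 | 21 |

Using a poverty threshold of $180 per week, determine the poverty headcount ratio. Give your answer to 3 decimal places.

0.142

15 of the 106 families have income below $180.
H = 15/106 = 0.142.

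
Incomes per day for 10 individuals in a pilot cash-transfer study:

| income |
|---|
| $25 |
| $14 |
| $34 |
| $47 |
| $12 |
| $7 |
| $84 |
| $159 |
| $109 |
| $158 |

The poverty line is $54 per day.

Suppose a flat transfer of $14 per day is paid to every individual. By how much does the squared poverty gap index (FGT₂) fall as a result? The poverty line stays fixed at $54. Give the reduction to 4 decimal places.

0.1390

Before: below the line — $7, $12, $14, $25, $34, $47; squared poverty gap index (FGT₂) = 0.235357.
After the $14 transfer: below the line — $21, $26, $28, $39, $48; squared poverty gap index (FGT₂) = 0.096365.
Reduction = 0.235357 − 0.096365 = 0.1390.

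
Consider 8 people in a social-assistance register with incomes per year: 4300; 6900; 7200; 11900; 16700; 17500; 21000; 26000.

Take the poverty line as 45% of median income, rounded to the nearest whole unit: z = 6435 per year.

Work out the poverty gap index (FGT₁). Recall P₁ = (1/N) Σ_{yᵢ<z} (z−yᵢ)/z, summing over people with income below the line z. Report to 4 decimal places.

0.0415

Below z: 4300 (q = 1 of N = 8).
Relative gaps: (6435−4300)/6435 = 0.3318.
Σ = 0.331779. Dividing by the full population N = 8 gives P₁ = 0.0415.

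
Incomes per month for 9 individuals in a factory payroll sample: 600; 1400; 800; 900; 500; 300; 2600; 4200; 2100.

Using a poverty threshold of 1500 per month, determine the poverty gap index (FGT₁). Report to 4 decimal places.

Below the line: 300, 500, 600, 800, 900, 1400 (q = 6 of N = 9).
Relative gaps: (1500−300)/1500 = 0.8000; (1500−500)/1500 = 0.6667; (1500−600)/1500 = 0.6000; (1500−800)/1500 = 0.4667; (1500−900)/1500 = 0.4000; (1500−1400)/1500 = 0.0667.
Σ = 3.000000. Dividing by the full population N = 9 gives P₁ = 0.3333.

0.3333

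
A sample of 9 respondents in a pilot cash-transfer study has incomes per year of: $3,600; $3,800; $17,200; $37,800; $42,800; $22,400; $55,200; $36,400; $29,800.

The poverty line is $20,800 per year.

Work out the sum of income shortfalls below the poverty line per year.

Below z: $3,600, $3,800, $17,200 (q = 3 of N = 9).
Individual gaps: 20800−3600 = 17200; 20800−3800 = 17000; 20800−17200 = 3600.
Aggregate gap = $37,800.

$37,800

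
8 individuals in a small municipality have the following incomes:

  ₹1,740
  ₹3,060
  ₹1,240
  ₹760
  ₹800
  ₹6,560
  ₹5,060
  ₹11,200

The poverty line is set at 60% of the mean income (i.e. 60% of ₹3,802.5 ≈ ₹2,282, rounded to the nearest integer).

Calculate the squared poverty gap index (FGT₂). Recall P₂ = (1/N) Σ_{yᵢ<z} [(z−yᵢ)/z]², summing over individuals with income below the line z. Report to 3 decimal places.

Incomes under z: ₹760, ₹800, ₹1,240, ₹1,740 (q = 4 of N = 8).
Gap ratios (z−y)/z: (2282−760)/2282 = 0.6670; (2282−800)/2282 = 0.6494; (2282−1240)/2282 = 0.4566; (2282−1740)/2282 = 0.2375.
Squared: 0.4448; 0.4218; 0.2085; 0.0564.
Sum = 1.131504; P₂ = 1.131504 / 8 = 0.141.

0.141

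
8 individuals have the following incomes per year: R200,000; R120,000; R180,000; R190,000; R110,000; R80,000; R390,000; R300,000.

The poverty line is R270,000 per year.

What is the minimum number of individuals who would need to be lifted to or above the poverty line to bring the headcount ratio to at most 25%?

Currently q = 6 of N = 8 are below the line (H = 0.750).
A headcount ratio of at most 25% allows at most ⌊0.25 × 8⌋ = 2 poor individuals.
So at least 6 − 2 = 4 must be lifted.

4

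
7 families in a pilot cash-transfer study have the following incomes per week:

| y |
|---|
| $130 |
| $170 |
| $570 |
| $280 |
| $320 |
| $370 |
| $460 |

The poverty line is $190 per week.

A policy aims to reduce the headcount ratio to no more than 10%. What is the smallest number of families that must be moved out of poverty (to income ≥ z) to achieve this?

Currently q = 2 of N = 7 are below the line (H = 0.286).
A headcount ratio of at most 10% allows at most ⌊0.10 × 7⌋ = 0 poor families.
So at least 2 − 0 = 2 must be lifted.

2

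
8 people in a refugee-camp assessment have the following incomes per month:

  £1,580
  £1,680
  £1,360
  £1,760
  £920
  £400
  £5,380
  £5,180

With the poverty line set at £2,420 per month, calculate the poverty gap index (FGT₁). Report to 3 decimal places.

Below z: £400, £920, £1,360, £1,580, £1,680, £1,760 (q = 6 of N = 8).
Normalized shortfalls: (2420−400)/2420 = 0.8347; (2420−920)/2420 = 0.6198; (2420−1360)/2420 = 0.4380; (2420−1580)/2420 = 0.3471; (2420−1680)/2420 = 0.3058; (2420−1760)/2420 = 0.2727.
Σ = 2.818182. Dividing by the full population N = 8 gives P₁ = 0.352.

0.352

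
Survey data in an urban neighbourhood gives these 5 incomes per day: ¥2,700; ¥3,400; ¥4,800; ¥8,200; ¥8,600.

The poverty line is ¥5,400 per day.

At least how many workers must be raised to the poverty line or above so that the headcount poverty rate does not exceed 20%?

2

Currently q = 3 of N = 5 are below the line (H = 0.600).
A headcount ratio of at most 20% allows at most ⌊0.20 × 5⌋ = 1 poor workers.
So at least 3 − 1 = 2 must be lifted.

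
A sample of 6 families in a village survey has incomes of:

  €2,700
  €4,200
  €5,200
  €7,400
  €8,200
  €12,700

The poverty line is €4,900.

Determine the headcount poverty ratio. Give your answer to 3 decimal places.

2 of the 6 families have income below €4,900.
H = 2/6 = 0.333.

0.333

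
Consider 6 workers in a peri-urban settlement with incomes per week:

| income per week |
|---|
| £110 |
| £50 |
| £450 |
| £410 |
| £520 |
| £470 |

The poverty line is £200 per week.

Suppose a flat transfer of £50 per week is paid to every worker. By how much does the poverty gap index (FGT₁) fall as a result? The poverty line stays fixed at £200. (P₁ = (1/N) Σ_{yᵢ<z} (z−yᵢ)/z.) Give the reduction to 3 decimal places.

0.083

Before: below the line — £50, £110; poverty gap index (FGT₁) = 0.20000.
After the £50 transfer: below the line — £100, £160; poverty gap index (FGT₁) = 0.11667.
Reduction = 0.20000 − 0.11667 = 0.083.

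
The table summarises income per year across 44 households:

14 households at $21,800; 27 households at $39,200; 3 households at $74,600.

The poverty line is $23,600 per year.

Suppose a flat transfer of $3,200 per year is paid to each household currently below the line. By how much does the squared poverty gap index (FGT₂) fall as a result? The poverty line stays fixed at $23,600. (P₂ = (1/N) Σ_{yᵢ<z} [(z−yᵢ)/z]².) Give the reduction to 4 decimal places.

Before: below the line — 14×$21,800; squared poverty gap index (FGT₂) = 0.001851.
After the $3,200 transfer: below the line — none; squared poverty gap index (FGT₂) = 0.000000.
Reduction = 0.001851 − 0.000000 = 0.0019.

0.0019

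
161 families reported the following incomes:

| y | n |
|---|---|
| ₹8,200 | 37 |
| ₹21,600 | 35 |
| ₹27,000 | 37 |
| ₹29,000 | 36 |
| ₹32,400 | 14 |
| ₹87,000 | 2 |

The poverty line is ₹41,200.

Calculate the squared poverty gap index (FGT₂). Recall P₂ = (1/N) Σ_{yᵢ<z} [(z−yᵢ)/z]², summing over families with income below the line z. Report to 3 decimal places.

0.248

Poor units: 37×₹8,200, 35×₹21,600, 37×₹27,000, 36×₹29,000, 14×₹32,400 (q = 159 of N = 161).
Gap ratios (z−y)/z: (41200−8200)/41200 = 0.8010 (×37); (41200−21600)/41200 = 0.4757 (×35); (41200−27000)/41200 = 0.3447 (×37); (41200−29000)/41200 = 0.2961 (×36); (41200−32400)/41200 = 0.2136 (×14).
Squared: 0.6416 (×37); 0.2263 (×35); 0.1188 (×37); 0.0877 (×36); 0.0456 (×14).
Sum = 39.849232; P₂ = 39.849232 / 161 = 0.248.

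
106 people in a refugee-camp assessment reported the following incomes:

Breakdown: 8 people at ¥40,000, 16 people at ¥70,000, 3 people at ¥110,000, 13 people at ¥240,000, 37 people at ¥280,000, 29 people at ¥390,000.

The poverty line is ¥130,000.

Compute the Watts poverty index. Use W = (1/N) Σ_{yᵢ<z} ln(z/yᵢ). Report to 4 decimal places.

0.1871

Below the line: 8×¥40,000, 16×¥70,000, 3×¥110,000 (q = 27 of N = 106).
Log gaps: ln(130000/40000) = 1.1787 (×8); ln(130000/70000) = 0.6190 (×16); ln(130000/110000) = 0.1671 (×3).
W = 19.835030 / 106 = 0.1871.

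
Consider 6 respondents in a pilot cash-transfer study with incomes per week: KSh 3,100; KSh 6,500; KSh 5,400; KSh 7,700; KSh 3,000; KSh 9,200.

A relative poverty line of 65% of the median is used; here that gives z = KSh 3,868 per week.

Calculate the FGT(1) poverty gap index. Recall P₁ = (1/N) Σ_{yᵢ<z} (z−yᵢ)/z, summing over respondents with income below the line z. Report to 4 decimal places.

0.0705

Below z: KSh 3,000, KSh 3,100 (q = 2 of N = 6).
Gap ratios (z−y)/z: (3868−3000)/3868 = 0.2244; (3868−3100)/3868 = 0.1986.
Sum of shortfalls = 0.422958; P₁ averages over all N: 0.422958 / 6 = 0.0705.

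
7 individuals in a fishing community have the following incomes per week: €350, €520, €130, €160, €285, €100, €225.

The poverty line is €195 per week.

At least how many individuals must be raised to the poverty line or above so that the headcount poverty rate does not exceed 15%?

2

Currently q = 3 of N = 7 are below the line (H = 0.429).
A headcount ratio of at most 15% allows at most ⌊0.15 × 7⌋ = 1 poor individuals.
So at least 3 − 1 = 2 must be lifted.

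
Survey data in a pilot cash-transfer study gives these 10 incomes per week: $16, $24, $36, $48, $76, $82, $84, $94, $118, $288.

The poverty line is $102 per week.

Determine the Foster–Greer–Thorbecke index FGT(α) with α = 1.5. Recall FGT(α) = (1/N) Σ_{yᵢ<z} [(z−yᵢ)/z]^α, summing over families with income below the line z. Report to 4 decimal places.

0.2660

Below z: $16, $24, $36, $48, $76, $82, $84, $94 (q = 8 of N = 10).
Shortfall ratios: (102−16)/102 = 0.8431; (102−24)/102 = 0.7647; (102−36)/102 = 0.6471; (102−48)/102 = 0.5294; (102−76)/102 = 0.2549; (102−82)/102 = 0.1961; (102−84)/102 = 0.1765; (102−94)/102 = 0.0784.
Raised to α = 1.5: 0.77419; 0.66872; 0.52049; 0.38520; 0.12869; 0.08682; 0.07413; 0.02197.
Sum = 2.660220; FGT(1.5) = 2.660220 / 10 = 0.2660.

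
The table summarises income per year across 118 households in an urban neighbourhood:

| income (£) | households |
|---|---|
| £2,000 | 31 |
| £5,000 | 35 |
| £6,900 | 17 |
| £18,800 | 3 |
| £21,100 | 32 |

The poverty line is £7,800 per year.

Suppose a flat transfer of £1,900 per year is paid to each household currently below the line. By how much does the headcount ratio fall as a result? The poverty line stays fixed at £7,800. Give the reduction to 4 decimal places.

Before: below the line — 31×£2,000, 35×£5,000, 17×£6,900; headcount ratio = 0.703390.
After the £1,900 transfer: below the line — 31×£3,900, 35×£6,900; headcount ratio = 0.559322.
Reduction = 0.703390 − 0.559322 = 0.1441.

0.1441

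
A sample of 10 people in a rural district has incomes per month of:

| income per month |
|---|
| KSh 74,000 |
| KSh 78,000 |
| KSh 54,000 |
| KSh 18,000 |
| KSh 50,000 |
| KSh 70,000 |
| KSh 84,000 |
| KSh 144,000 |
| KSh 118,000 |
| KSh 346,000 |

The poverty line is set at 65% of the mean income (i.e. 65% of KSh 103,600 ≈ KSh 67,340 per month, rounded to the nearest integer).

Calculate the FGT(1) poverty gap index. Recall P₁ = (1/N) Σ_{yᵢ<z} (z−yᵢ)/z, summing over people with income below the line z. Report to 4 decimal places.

0.1188

Poor units: KSh 18,000, KSh 50,000, KSh 54,000 (q = 3 of N = 10).
Relative gaps: (67340−18000)/67340 = 0.7327; (67340−50000)/67340 = 0.2575; (67340−54000)/67340 = 0.1981.
Σ = 1.188298. Dividing by the full population N = 10 gives P₁ = 0.1188.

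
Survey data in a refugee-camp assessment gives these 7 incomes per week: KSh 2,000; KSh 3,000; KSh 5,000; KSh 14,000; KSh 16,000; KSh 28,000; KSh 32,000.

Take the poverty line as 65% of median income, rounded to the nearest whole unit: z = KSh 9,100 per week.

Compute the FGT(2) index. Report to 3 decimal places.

0.180

Poor units: KSh 2,000, KSh 3,000, KSh 5,000 (q = 3 of N = 7).
Shortfall ratios: (9100−2000)/9100 = 0.7802; (9100−3000)/9100 = 0.6703; (9100−5000)/9100 = 0.4505.
Squared: 0.6087; 0.4493; 0.2030.
Sum = 1.261080; P₂ = 1.261080 / 7 = 0.180.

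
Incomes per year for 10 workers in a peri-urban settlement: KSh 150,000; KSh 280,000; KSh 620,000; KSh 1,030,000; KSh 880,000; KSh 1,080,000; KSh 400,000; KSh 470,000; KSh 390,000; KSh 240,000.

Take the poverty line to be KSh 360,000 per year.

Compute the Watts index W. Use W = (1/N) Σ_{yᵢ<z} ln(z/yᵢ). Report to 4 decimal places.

0.1532

Poor units: KSh 150,000, KSh 240,000, KSh 280,000 (q = 3 of N = 10).
ln(z/y) terms: ln(360000/150000) = 0.8755; ln(360000/240000) = 0.4055; ln(360000/280000) = 0.2513.
W = 1.532248 / 10 = 0.1532.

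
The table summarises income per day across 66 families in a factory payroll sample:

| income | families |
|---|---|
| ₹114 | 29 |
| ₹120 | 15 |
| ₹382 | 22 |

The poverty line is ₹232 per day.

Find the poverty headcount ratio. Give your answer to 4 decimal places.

44 of the 66 families have income below ₹232.
H = 44/66 = 0.6667.

0.6667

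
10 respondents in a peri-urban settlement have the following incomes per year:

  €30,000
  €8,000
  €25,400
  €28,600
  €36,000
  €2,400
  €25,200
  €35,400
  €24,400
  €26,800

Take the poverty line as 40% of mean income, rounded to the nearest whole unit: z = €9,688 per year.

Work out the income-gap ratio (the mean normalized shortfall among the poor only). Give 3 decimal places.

0.463

Below z: €2,400, €8,000 (q = 2 of N = 10).
Relative gaps: 0.7523, 0.1742; sum = 0.926507.
I averages over the q = 2 poor units only: 0.926507 / 2 = 0.463.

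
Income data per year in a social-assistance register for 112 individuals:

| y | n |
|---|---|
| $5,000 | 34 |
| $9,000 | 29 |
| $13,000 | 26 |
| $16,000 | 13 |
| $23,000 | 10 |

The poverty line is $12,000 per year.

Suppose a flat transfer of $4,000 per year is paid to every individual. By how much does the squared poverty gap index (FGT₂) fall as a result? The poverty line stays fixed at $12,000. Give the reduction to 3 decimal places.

0.101

Before: below the line — 34×$5,000, 29×$9,000; squared poverty gap index (FGT₂) = 0.11948.
After the $4,000 transfer: below the line — 34×$9,000; squared poverty gap index (FGT₂) = 0.01897.
Reduction = 0.11948 − 0.01897 = 0.101.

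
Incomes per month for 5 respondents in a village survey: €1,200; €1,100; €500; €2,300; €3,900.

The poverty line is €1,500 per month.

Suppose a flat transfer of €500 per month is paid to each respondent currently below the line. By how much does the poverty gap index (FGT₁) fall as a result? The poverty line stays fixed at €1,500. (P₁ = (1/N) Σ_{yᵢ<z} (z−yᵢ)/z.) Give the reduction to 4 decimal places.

0.1600

Before: below the line — €500, €1,100, €1,200; poverty gap index (FGT₁) = 0.226667.
After the €500 transfer: below the line — €1,000; poverty gap index (FGT₁) = 0.066667.
Reduction = 0.226667 − 0.066667 = 0.1600.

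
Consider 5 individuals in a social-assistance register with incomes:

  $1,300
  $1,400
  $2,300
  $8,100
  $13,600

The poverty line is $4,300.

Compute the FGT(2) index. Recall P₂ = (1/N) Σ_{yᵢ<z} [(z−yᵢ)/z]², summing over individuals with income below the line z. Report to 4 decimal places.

0.2316

Incomes under z: $1,300, $1,400, $2,300 (q = 3 of N = 5).
Shortfall ratios: (4300−1300)/4300 = 0.6977; (4300−1400)/4300 = 0.6744; (4300−2300)/4300 = 0.4651.
Squared: 0.4867; 0.4548; 0.2163.
Sum = 1.157923; P₂ = 1.157923 / 5 = 0.2316.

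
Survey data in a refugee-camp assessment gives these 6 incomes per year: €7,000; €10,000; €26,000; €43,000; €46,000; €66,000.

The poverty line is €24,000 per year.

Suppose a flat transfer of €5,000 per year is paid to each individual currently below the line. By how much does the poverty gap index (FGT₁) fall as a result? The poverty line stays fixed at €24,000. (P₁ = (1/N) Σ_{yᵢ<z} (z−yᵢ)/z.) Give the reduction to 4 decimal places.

Before: below the line — €7,000, €10,000; poverty gap index (FGT₁) = 0.215278.
After the €5,000 transfer: below the line — €12,000, €15,000; poverty gap index (FGT₁) = 0.145833.
Reduction = 0.215278 − 0.145833 = 0.0694.

0.0694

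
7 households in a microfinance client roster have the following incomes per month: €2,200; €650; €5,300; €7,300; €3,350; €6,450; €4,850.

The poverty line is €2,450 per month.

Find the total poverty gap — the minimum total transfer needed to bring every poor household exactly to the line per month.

€2,050

Below the line: €650, €2,200 (q = 2 of N = 7).
Individual gaps: 2450−650 = 1800; 2450−2200 = 250.
Aggregate gap = €2,050.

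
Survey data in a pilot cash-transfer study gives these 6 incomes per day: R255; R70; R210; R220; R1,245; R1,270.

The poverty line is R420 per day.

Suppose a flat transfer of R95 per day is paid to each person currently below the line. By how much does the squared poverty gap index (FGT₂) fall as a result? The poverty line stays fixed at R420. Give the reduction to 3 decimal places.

Before: below the line — R70, R210, R220, R255; squared poverty gap index (FGT₂) = 0.22092.
After the R95 transfer: below the line — R165, R305, R315, R350; squared poverty gap index (FGT₂) = 0.08898.
Reduction = 0.22092 − 0.08898 = 0.132.

0.132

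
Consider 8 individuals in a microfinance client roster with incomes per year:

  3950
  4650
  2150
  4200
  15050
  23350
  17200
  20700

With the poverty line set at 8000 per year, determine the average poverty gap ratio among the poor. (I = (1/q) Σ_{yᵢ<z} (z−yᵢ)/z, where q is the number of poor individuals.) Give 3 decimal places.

Below the line: 2150, 3950, 4200, 4650 (q = 4 of N = 8).
Relative gaps: 0.7312, 0.5062, 0.4750, 0.4188; sum = 2.131250.
The income-gap ratio divides by q (the poor only): 2.131250 / 4 = 0.533.

0.533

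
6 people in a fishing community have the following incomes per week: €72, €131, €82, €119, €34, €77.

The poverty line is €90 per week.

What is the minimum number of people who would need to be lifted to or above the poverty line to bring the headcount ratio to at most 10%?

Currently q = 4 of N = 6 are below the line (H = 0.667).
A headcount ratio of at most 10% allows at most ⌊0.10 × 6⌋ = 0 poor people.
So at least 4 − 0 = 4 must be lifted.

4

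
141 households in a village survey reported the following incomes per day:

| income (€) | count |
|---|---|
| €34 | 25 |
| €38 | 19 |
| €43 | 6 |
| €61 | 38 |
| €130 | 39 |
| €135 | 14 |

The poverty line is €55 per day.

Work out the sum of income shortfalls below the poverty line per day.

Below the line: 25×€34, 19×€38, 6×€43 (q = 50 of N = 141).
Individual gaps: 25×(55−34) = 525; 19×(55−38) = 323; 6×(55−43) = 72.
Aggregate gap = €920.

€920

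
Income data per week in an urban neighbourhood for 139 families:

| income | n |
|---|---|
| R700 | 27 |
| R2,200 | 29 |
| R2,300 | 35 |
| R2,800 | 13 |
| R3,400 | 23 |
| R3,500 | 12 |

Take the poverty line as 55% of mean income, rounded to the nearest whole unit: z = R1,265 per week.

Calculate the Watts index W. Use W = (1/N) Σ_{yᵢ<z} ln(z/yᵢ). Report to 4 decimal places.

Poor units: 27×R700 (q = 27 of N = 139).
Log shortfalls: ln(1265/700) = 0.5917 (×27).
W = 15.977171 / 139 = 0.1149.

0.1149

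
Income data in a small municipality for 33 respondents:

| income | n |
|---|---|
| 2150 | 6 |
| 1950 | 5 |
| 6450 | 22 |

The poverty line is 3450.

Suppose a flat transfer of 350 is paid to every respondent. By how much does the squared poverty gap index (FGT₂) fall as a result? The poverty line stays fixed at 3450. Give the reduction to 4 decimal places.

0.0238

Before: below the line — 5×1950, 6×2150; squared poverty gap index (FGT₂) = 0.054458.
After the 350 transfer: below the line — 5×2300, 6×2500; squared poverty gap index (FGT₂) = 0.030621.
Reduction = 0.054458 − 0.030621 = 0.0238.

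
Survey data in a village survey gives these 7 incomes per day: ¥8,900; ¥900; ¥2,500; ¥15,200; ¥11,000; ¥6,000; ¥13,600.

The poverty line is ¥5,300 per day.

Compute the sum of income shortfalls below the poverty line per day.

¥7,200

Below the line: ¥900, ¥2,500 (q = 2 of N = 7).
Individual gaps: 5300−900 = 4400; 5300−2500 = 2800.
Aggregate gap = ¥7,200.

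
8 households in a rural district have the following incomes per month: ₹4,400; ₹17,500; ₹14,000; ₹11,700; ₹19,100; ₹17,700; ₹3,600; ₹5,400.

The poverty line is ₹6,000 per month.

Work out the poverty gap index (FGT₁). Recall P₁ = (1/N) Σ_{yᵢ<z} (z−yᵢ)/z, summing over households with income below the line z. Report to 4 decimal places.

Below z: ₹3,600, ₹4,400, ₹5,400 (q = 3 of N = 8).
Relative gaps: (6000−3600)/6000 = 0.4000; (6000−4400)/6000 = 0.2667; (6000−5400)/6000 = 0.1000.
Σ = 0.766667. Dividing by the full population N = 8 gives P₁ = 0.0958.

0.0958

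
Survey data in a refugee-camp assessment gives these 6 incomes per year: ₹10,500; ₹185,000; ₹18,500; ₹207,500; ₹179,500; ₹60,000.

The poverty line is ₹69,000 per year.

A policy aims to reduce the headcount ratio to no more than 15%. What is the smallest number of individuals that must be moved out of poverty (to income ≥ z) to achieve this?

3

3 of the 6 individuals are poor, so H = 3/6 = 0.500.
A headcount ratio of at most 15% allows at most ⌊0.15 × 6⌋ = 0 poor individuals.
So at least 3 − 0 = 3 must be lifted.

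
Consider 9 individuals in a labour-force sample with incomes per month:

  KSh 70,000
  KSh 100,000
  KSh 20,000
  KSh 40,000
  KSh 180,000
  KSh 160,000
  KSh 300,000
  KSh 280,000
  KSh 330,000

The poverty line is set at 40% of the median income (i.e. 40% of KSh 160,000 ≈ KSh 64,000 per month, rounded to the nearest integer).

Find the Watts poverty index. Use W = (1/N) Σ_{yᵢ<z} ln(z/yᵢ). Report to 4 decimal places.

Incomes under z: KSh 20,000, KSh 40,000 (q = 2 of N = 9).
Log gaps: ln(64000/20000) = 1.1632; ln(64000/40000) = 0.4700.
W = 1.633154 / 9 = 0.1815.

0.1815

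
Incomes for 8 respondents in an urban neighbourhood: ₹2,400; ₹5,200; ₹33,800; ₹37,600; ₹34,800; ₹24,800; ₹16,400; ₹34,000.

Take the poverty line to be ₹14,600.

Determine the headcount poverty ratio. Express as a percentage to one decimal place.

2 of the 8 respondents have income below ₹14,600.
H = 2/8 = 25.0%.

25.0%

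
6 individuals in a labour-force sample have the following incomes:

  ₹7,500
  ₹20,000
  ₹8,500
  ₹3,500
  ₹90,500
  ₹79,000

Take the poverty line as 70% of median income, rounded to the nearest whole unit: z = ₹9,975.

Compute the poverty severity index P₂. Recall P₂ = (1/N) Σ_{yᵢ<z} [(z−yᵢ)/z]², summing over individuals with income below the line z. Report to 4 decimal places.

0.0841

Below the line: ₹3,500, ₹7,500, ₹8,500 (q = 3 of N = 6).
Gap ratios (z−y)/z: (9975−3500)/9975 = 0.6491; (9975−7500)/9975 = 0.2481; (9975−8500)/9975 = 0.1479.
Squared: 0.4214; 0.0616; 0.0219.
Sum = 0.504790; P₂ = 0.504790 / 6 = 0.0841.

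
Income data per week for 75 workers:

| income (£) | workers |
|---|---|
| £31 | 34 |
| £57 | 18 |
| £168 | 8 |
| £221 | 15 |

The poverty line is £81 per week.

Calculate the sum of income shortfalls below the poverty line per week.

£2,132

Poor units: 34×£31, 18×£57 (q = 52 of N = 75).
Individual gaps: 34×(81−31) = 1700; 18×(81−57) = 432.
Aggregate gap = £2,132.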